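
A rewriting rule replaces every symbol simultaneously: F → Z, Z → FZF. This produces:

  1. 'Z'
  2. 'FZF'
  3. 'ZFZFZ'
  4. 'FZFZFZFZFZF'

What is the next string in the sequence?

Expanding FZFZFZFZFZF: F→Z, Z→FZF, F→Z, Z→FZF, F→Z, Z→FZF, F→Z, Z→FZF, F→Z, Z→FZF, F→Z. Concatenated: Z FZF Z FZF Z FZF Z FZF Z FZF Z.

ZFZFZFZFZFZFZFZFZFZFZ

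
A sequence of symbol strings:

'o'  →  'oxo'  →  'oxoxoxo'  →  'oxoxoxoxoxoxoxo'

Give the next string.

s(k+1) = s(k)·x·s(k) — each term doubles the last with 'x' between the halves.
Doubling oxoxoxoxoxoxoxo with 'x' between the halves:

oxoxoxoxoxoxoxoxoxoxoxoxoxoxoxo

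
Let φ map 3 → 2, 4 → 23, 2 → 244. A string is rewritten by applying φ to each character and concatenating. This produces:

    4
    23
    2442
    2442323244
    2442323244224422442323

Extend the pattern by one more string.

24423232442244224423232442442323244244232324422442

Applying the rule to each of the 22 symbols of 2442323244224422442323 gives the pieces 244 23 23 244 2 244 2 244 23 23 244 244 23 23 244 244 23 23 244 2 244 2, which concatenate to the answer.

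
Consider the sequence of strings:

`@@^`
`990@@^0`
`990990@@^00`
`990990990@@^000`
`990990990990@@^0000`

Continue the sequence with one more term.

990990990990990@@^00000

s(k+1) = 990·s(k)·0, so each term gains 990 as a prefix and 0 as a suffix.
So the next term is 990·990990990990@@^0000·0.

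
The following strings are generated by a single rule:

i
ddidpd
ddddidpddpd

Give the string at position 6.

ddddddddddidpddpddpddpddpd

s(k+1) = dd·s(k)·dpd, so each term gains dd as a prefix and dpd as a suffix.
From ddddidpddpd, 3 further steps: ddddidpddpd → ddddddidpddpddpd → ddddddddidpddpddpddpd → (answer).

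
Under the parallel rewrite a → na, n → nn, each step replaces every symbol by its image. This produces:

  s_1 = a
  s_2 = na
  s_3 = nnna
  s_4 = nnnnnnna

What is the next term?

Rewriting each symbol of nnnnnnna: n→nn, n→nn, n→nn, n→nn, n→nn, n→nn, n→nn, a→na, which concatenates to nn nn nn nn nn nn nn na.

nnnnnnnnnnnnnnna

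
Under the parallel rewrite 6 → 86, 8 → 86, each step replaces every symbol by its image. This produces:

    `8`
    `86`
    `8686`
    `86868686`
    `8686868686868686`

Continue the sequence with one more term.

Rewriting the 16 symbols of 8686868686868686 one by one yields 86 86 86 86 86 86 86 86 86 86 86 86 86 86 86 86; concatenated:

86868686868686868686868686868686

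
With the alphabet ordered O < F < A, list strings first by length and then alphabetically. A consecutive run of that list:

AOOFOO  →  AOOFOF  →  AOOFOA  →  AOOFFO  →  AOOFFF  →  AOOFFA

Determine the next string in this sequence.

Treat AOOFFA as a base-3 numeral over the given alphabet and add one, carrying through any trailing A's.

AOOFAO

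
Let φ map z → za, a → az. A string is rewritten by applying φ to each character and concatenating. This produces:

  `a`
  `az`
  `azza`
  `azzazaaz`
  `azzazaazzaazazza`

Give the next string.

azzazaazzaazazzazaazazzaazzazaaz

φ(azzazaazzaazazza) expands symbol-by-symbol to az za za az za az az za za az az za az za za az; joining the 16 pieces gives the next term.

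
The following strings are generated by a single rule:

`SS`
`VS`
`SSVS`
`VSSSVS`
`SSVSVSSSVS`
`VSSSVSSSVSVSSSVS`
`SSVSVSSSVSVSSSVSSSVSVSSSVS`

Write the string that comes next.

Each term (from the third on) is the two preceding terms concatenated in order: term 3 = SS·VS = SSVS.
So term 8 is VSSSVSSSVSVSSSVS·SSVSVSSSVSVSSSVSSSVSVSSSVS.

VSSSVSSSVSVSSSVSSSVSVSSSVSVSSSVSSSVSVSSSVS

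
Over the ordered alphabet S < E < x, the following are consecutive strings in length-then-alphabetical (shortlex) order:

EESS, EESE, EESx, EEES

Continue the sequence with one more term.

The successor of EEES increments the rightmost position that isn't already x and resets every position after it to S.

EEEE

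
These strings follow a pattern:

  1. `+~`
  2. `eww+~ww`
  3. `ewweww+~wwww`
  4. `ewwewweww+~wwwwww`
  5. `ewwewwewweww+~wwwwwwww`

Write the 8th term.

ewwewwewwewwewwewweww+~wwwwwwwwwwwwww

Every step adds eww to the front and ww to the end of the previous string.
From ewwewwewweww+~wwwwwwww, 3 further steps: ewwewwewweww+~wwwwwwww → ewwewwewwewweww+~wwwwwwwwww → ewwewwewwewwewweww+~wwwwwwwwwwww → (answer).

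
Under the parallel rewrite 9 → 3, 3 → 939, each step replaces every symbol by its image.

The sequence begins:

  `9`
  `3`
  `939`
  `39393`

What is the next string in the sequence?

93939393939

Rewriting each symbol of 39393: 3→939, 9→3, 3→939, 9→3, 3→939, which concatenates to 939 3 939 3 939.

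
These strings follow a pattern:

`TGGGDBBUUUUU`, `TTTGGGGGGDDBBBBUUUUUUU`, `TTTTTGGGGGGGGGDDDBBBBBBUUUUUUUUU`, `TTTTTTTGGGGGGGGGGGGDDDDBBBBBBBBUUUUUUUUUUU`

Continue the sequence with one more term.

TTTTTTTTTGGGGGGGGGGGGGGGDDDDDBBBBBBBBBBUUUUUUUUUUUUU

Each string has the form T^{2n-1} G^{3n} D^{n} B^{2n} U^{2n+3} (n = 1, 2, …).
For the next term, n = 5, so the run lengths are 9, 15, 5, 10, 13.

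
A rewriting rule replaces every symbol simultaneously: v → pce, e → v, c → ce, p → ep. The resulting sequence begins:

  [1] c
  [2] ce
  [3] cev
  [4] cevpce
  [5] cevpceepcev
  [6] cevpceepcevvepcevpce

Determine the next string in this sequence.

Rewriting the 20 symbols of cevpceepcevvepcevpce one by one yields ce v pce ep ce v v ep ce v pce pce v ep ce v pce ep ce v; concatenated:

cevpceepcevvepcevpcepcevepcevpceepcev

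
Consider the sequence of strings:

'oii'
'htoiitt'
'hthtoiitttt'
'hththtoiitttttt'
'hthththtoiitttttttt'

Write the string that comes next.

hththththtoiitttttttttt

s(k+1) = ht·s(k)·tt, so each term gains ht as a prefix and tt as a suffix.
So the next term is ht·hthththtoiitttttttt·tt.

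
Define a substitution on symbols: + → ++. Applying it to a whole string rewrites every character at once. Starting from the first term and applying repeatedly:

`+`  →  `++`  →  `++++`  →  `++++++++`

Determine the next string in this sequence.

++++++++++++++++

Expanding ++++++++: +→++, +→++, +→++, +→++, +→++, +→++, +→++, +→++. Concatenated: ++ ++ ++ ++ ++ ++ ++ ++.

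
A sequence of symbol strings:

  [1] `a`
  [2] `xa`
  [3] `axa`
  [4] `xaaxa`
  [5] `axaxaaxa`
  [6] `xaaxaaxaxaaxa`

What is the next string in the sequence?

This is a Fibonacci-style word recurrence s(k) = s(k−2)·s(k−1): e.g. a·xa = axa.
So term 7 is axaxaaxa·xaaxaaxaxaaxa.

axaxaaxaxaaxaaxaxaaxa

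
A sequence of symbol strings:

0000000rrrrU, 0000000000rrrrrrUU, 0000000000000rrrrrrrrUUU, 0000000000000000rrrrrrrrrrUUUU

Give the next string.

0000000000000000000rrrrrrrrrrrrUUUUU

The n-th term is 3n+1 0's then 2n r's then n-1 U's, where the shown terms are n = 2, 3, 4, 5.
Setting n = 6 gives 19, 12, 5 characters in each block.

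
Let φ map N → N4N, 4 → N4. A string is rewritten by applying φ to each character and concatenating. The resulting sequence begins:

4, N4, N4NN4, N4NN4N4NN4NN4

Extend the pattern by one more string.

Rewriting the 13 symbols of N4NN4N4NN4NN4 one by one yields N4N N4 N4N N4N N4 N4N N4 N4N N4N N4 N4N N4N N4; concatenated:

N4NN4N4NN4NN4N4NN4N4NN4NN4N4NN4NN4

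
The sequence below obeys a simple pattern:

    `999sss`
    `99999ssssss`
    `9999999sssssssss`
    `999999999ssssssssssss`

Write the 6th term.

9999999999999ssssssssssssssssss

Term n consists of 2n+1 9's, followed by 3n s's (n = 1, 2, …).
Setting n = 6 gives 13, 18 characters in each block.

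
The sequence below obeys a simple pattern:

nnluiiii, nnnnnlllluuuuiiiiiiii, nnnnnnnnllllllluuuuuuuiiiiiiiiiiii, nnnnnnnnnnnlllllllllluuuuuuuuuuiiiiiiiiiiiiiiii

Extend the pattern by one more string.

nnnnnnnnnnnnnnllllllllllllluuuuuuuuuuuuuiiiiiiiiiiiiiiiiiiii

Reading off run lengths: n runs 2, 5, 8, 11; l runs 1, 4, 7, 10; u runs 1, 4, 7, 10; i runs 4, 8, 12, 16 — each is linear in n (n = 1, 2, …).
For the next term, n = 5, so the run lengths are 14, 13, 13, 20.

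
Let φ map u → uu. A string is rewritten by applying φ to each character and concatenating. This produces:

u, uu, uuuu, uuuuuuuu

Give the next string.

uuuuuuuuuuuuuuuu

Apply φ to uuuuuuuu symbol by symbol: u→uu, u→uu, u→uu, u→uu, u→uu, u→uu, u→uu, u→uu; joined: uu uu uu uu uu uu uu uu.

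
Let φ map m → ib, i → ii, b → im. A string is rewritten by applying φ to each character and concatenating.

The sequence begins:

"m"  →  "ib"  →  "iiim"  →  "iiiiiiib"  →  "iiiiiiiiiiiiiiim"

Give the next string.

iiiiiiiiiiiiiiiiiiiiiiiiiiiiiiib

Replace each of the 16 characters of iiiiiiiiiiiiiiim in place — ii ii ii ii ii ii ii ii ii ii ii ii ii ii ii ib — and concatenate.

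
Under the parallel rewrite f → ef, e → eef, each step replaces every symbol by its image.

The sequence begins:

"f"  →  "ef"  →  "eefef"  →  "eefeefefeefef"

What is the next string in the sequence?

Applying the rule to each of the 13 symbols of eefeefefeefef gives the pieces eef eef ef eef eef ef eef ef eef eef ef eef ef, which concatenate to the answer.

eefeefefeefeefefeefefeefeefefeefef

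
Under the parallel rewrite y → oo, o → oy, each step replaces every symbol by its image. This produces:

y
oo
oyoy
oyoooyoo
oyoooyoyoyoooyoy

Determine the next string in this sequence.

Applying the rule to each of the 16 symbols of oyoooyoyoyoooyoy gives the pieces oy oo oy oy oy oo oy oo oy oo oy oy oy oo oy oo, which concatenate to the answer.

oyoooyoyoyoooyoooyoooyoyoyoooyoo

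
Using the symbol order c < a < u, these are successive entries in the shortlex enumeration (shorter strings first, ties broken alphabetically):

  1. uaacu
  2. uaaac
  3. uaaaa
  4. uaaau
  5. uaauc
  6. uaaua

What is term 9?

Advancing 3 positions from uaaua through uaaua → uaauu → uaucc reaches term 9.

uauca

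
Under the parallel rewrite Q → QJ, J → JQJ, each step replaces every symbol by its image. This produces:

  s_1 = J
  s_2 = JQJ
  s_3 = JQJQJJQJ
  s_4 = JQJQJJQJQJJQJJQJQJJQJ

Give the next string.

JQJQJJQJQJJQJJQJQJJQJQJJQJJQJQJJQJJQJQJJQJQJJQJJQJQJJQJ

Replace each of the 21 characters of JQJQJJQJQJJQJJQJQJJQJ in place — JQJ QJ JQJ QJ JQJ JQJ QJ JQJ QJ JQJ JQJ QJ JQJ JQJ QJ JQJ QJ JQJ JQJ QJ JQJ — and concatenate.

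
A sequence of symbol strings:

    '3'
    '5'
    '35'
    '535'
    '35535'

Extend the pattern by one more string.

53535535

This is a Fibonacci-style word recurrence s(k) = s(k−2)·s(k−1): e.g. 3·5 = 35.
So term 6 is 535·35535.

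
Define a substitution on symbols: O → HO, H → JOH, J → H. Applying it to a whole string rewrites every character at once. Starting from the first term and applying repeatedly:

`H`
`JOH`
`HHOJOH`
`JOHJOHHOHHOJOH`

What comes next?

Rewriting the 14 symbols of JOHJOHHOHHOJOH one by one yields H HO JOH H HO JOH JOH HO JOH JOH HO H HO JOH; concatenated:

HHOJOHHHOJOHJOHHOJOHJOHHOHHOJOH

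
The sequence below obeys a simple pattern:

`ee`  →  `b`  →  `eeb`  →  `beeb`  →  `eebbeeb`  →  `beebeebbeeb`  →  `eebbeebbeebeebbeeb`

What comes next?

beebeebbeebeebbeebbeebeebbeeb

This is a Fibonacci-style word recurrence s(k) = s(k−2)·s(k−1): e.g. ee·b = eeb.
The next term joins beebeebbeeb and eebbeebbeebeebbeeb.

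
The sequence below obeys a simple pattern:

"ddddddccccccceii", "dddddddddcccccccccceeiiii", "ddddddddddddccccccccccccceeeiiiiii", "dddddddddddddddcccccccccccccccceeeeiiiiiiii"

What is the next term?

The n-th term is 3n d's then 3n+1 c's then n-1 e's then 2n-2 i's, where the shown terms are n = 2, 3, 4, 5.
Setting n = 6 gives 18, 19, 5, 10 characters in each block.

ddddddddddddddddddccccccccccccccccccceeeeeiiiiiiiiii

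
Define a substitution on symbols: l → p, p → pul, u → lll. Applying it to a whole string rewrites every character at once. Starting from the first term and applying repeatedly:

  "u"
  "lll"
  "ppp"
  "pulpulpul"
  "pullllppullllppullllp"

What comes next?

φ(pullllppullllppullllp) expands symbol-by-symbol to pul lll p p p p pul pul lll p p p p pul pul lll p p p p pul; joining the 21 pieces gives the next term.

pullllpppppulpullllpppppulpullllpppppul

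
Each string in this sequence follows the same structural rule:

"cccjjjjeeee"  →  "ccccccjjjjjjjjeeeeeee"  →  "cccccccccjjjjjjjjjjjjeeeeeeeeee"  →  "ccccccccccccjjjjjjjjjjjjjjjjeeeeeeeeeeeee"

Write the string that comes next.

Term n consists of 3n c's, followed by 4n j's, followed by 3n+1 e's (n = 1, 2, …).
At n = 5 the blocks have lengths 15, 20, 16.

cccccccccccccccjjjjjjjjjjjjjjjjjjjjeeeeeeeeeeeeeeee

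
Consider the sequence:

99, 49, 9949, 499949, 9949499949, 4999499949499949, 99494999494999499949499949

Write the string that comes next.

From term 3 onward, concatenate the second-to-last term with the last: 99·49 = 9949, 49·9949 = 499949, …
So term 8 is 4999499949499949·99494999494999499949499949.

499949994949994999494999494999499949499949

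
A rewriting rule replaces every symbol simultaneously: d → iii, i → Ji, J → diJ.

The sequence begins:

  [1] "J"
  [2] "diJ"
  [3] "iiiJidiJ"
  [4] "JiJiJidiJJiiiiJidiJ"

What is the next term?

diJJidiJJidiJJiiiiJidiJdiJJiJiJiJidiJJiiiiJidiJ

φ(JiJiJidiJJiiiiJidiJ) expands symbol-by-symbol to diJ Ji diJ Ji diJ Ji iii Ji diJ diJ Ji Ji Ji Ji diJ Ji iii Ji diJ; joining the 19 pieces gives the next term.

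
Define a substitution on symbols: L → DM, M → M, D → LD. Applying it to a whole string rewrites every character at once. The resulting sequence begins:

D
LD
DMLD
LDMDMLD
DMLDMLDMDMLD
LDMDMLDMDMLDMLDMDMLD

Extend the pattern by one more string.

DMLDMLDMDMLDMLDMDMLDMDMLDMLDMDMLD

Replace each of the 20 characters of LDMDMLDMDMLDMLDMDMLD in place — DM LD M LD M DM LD M LD M DM LD M DM LD M LD M DM LD — and concatenate.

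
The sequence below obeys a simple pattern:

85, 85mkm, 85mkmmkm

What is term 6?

85mkmmkmmkmmkmmkm

Each term is the previous one with mkm appended.
From 85mkmmkm, 3 further steps: 85mkmmkm → 85mkmmkmmkm → 85mkmmkmmkmmkm → (answer).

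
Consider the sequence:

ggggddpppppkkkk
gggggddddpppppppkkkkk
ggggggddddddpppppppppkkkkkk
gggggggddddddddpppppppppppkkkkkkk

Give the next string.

Term n consists of n+3 g's, followed by 2n d's, followed by 2n+3 p's, followed by n+3 k's (n = 1, 2, …).
At n = 5 the blocks have lengths 8, 10, 13, 8.

ggggggggddddddddddpppppppppppppkkkkkkkk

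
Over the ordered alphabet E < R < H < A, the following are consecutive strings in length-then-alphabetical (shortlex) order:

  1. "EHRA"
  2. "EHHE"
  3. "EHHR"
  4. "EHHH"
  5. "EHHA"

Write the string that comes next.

Find the rightmost character of EHHA below A, bump it to the next letter, and reset everything to its right to E.

EHAE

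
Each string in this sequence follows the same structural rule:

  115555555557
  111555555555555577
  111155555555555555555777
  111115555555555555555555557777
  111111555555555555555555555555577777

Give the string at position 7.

Reading off run lengths: 1 runs 2, 3, 4, 5, 6; 5 runs 9, 13, 17, 21, 25; 7 runs 1, 2, 3, 4, 5 — each is linear in n, where the shown terms are n = 2, 3, 4, 5, 6.
For term 7, n = 8, so the run lengths are 8, 33, 7.

111111115555555555555555555555555555555557777777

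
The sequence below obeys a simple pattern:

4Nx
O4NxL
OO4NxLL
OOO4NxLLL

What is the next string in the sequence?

Each term wraps the previous one in O on the left and L on the right.
Applying this once more to OOO4NxLLL:

OOOO4NxLLLL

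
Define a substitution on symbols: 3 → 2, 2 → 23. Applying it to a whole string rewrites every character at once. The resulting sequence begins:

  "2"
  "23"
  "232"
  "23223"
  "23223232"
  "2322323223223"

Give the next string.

232232322322323223232

Applying the rule to each of the 13 symbols of 2322323223223 gives the pieces 23 2 23 23 2 23 2 23 23 2 23 23 2, which concatenate to the answer.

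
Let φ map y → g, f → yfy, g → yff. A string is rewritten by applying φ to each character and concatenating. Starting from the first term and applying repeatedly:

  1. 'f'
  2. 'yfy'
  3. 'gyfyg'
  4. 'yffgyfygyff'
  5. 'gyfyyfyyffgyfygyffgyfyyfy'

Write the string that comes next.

φ(gyfyyfyyffgyfygyffgyfyyfy) expands symbol-by-symbol to yff g yfy g g yfy g g yfy yfy yff g yfy g yff g yfy yfy yff g yfy g g yfy g; joining the 25 pieces gives the next term.

yffgyfyggyfyggyfyyfyyffgyfygyffgyfyyfyyffgyfyggyfyg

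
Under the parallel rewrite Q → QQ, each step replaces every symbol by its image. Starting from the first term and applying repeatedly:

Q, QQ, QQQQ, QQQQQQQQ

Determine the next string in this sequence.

QQQQQQQQQQQQQQQQ

Apply φ to QQQQQQQQ symbol by symbol: Q→QQ, Q→QQ, Q→QQ, Q→QQ, Q→QQ, Q→QQ, Q→QQ, Q→QQ; joined: QQ QQ QQ QQ QQ QQ QQ QQ.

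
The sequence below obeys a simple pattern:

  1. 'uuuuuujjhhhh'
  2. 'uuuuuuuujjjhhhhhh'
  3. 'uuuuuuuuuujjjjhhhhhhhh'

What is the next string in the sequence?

uuuuuuuuuuuujjjjjhhhhhhhhhh

Term n consists of 2n+2 u's, followed by n j's, followed by 2n h's, where the shown terms are n = 2, 3, 4.
Setting n = 5 gives 12, 5, 10 characters in each block.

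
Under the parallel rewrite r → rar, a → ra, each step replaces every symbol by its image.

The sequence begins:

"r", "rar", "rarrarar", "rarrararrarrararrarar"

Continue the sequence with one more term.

φ(rarrararrarrararrarar) expands symbol-by-symbol to rar ra rar rar ra rar ra rar rar ra rar rar ra rar ra rar rar ra rar ra rar; joining the 21 pieces gives the next term.

rarrararrarrararrararrarrararrarrararrararrarrararrarar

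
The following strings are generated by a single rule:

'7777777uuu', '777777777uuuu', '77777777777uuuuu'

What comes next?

7777777777777uuuuuu

The n-th term is 2n+1 7's then n u's, where the shown terms are n = 3, 4, 5.
Setting n = 6 gives 13, 6 characters in each block.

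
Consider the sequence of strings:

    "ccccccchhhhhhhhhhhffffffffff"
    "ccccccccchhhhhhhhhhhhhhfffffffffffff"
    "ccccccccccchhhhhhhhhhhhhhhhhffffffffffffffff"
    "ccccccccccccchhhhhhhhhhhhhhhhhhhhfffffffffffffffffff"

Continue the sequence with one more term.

The n-th term is 2n+1 c's then 3n+2 h's then 3n+1 f's, where the shown terms are n = 3, 4, 5, 6.
At n = 7 the blocks have lengths 15, 23, 22.

ccccccccccccccchhhhhhhhhhhhhhhhhhhhhhhffffffffffffffffffffff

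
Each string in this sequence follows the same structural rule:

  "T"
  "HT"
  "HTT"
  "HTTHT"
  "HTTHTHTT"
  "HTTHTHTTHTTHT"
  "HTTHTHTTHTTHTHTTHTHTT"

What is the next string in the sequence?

HTTHTHTTHTTHTHTTHTHTTHTTHTHTTHTTHT

This is a Fibonacci-style word recurrence s(k) = s(k−1)·s(k−2): e.g. HT·T = HTT.
Continuing: HTTHTHTTHTTHTHTTHTHTT · HTTHTHTTHTTHT gives term 8.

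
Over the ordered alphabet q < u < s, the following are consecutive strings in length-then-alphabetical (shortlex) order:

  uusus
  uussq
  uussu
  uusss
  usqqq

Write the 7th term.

usqqs

Continuing the enumeration 2 steps past usqqq: usqqq → usqqu → (answer).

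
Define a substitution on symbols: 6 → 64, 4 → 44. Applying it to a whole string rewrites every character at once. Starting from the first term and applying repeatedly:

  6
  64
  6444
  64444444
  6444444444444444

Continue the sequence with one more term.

Rewriting the 16 symbols of 6444444444444444 one by one yields 64 44 44 44 44 44 44 44 44 44 44 44 44 44 44 44; concatenated:

64444444444444444444444444444444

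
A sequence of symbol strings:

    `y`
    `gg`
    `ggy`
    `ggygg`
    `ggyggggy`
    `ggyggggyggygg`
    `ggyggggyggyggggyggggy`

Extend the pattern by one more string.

This is a Fibonacci-style word recurrence s(k) = s(k−1)·s(k−2): e.g. gg·y = ggy.
Continuing: ggyggggyggyggggyggggy · ggyggggyggygg gives term 8.

ggyggggyggyggggyggggyggyggggyggygg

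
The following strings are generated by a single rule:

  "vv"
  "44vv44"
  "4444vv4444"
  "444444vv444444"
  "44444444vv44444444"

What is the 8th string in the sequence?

44444444444444vv44444444444444

Each term wraps the previous one in 44 on the left and 44 on the right.
From 44444444vv44444444, 3 further steps: 44444444vv44444444 → 4444444444vv4444444444 → 444444444444vv444444444444 → (answer).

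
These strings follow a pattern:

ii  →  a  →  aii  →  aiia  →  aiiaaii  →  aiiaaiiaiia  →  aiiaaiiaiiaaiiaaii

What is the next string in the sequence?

aiiaaiiaiiaaiiaaiiaiiaaiiaiia

Each term (from the third on) is the previous term followed by the one before it: term 3 = a·ii = aii.
Continuing: aiiaaiiaiiaaiiaaii · aiiaaiiaiia gives term 8.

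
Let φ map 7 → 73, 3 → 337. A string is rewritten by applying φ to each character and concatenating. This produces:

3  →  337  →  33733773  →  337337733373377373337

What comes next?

φ(337337733373377373337) expands symbol-by-symbol to 337 337 73 337 337 73 73 337 337 337 73 337 337 73 73 337 73 337 337 337 73; joining the 21 pieces gives the next term.

3373377333733773733373373377333733773733377333733733773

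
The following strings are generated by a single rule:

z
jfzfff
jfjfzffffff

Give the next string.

jfjfjfzfffffffff

s(k+1) = jf·s(k)·fff, so each term gains jf as a prefix and fff as a suffix.
One more step from jfjfzffffff gives the answer.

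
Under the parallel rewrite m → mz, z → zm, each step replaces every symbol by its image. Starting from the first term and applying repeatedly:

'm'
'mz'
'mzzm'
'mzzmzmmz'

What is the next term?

mzzmzmmzzmmzmzzm

Apply φ to mzzmzmmz symbol by symbol: m→mz, z→zm, z→zm, m→mz, z→zm, m→mz, m→mz, z→zm; joined: mz zm zm mz zm mz mz zm.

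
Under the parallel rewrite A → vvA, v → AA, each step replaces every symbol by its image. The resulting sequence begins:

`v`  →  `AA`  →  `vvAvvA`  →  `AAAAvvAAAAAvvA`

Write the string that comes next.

Applying the rule to each of the 14 symbols of AAAAvvAAAAAvvA gives the pieces vvA vvA vvA vvA AA AA vvA vvA vvA vvA vvA AA AA vvA, which concatenate to the answer.

vvAvvAvvAvvAAAAAvvAvvAvvAvvAvvAAAAAvvA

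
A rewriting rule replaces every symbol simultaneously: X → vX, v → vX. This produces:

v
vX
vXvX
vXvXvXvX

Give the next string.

Expanding vXvXvXvX: v→vX, X→vX, v→vX, X→vX, v→vX, X→vX, v→vX, X→vX. Concatenated: vX vX vX vX vX vX vX vX.

vXvXvXvXvXvXvXvX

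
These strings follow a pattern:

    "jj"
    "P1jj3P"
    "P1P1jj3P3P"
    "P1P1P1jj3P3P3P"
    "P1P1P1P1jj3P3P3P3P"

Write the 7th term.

P1P1P1P1P1P1jj3P3P3P3P3P3P

Every step adds P1 to the front and 3P to the end of the previous string.
From P1P1P1P1jj3P3P3P3P, 2 further steps: P1P1P1P1jj3P3P3P3P → P1P1P1P1P1jj3P3P3P3P3P → (answer).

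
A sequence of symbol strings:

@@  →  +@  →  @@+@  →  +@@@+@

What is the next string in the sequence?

From term 3 onward, concatenate the second-to-last term with the last: @@·+@ = @@+@, +@·@@+@ = +@@@+@, …
The next term joins @@+@ and +@@@+@.

@@+@+@@@+@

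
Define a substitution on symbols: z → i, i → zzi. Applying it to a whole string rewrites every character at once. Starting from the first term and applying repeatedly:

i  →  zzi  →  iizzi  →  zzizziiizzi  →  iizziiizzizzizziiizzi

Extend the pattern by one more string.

zzizziiizzizzizziiizziiizziiizzizzizziiizzi

φ(iizziiizzizzizziiizzi) expands symbol-by-symbol to zzi zzi i i zzi zzi zzi i i zzi i i zzi i i zzi zzi zzi i i zzi; joining the 21 pieces gives the next term.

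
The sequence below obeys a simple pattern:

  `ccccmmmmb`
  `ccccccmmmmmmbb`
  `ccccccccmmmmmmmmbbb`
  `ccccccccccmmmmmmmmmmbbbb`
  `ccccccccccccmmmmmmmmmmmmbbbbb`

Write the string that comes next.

The n-th term is 2n c's then 2n m's then n-1 b's, where the shown terms are n = 2, 3, 4, 5, 6.
At n = 7 the blocks have lengths 14, 14, 6.

ccccccccccccccmmmmmmmmmmmmmmbbbbbb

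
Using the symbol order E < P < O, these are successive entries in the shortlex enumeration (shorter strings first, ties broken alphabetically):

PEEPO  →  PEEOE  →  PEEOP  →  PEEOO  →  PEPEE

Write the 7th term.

PEPEO

Stepping forward 2 times from PEPEE: PEPEE → PEPEP, then the target.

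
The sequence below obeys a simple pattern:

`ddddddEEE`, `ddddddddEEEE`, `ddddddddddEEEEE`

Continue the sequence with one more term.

Each string has the form d^{2n} E^{n}, where the shown terms are n = 3, 4, 5.
For the next term, n = 6, so the run lengths are 12, 6.

ddddddddddddEEEEEE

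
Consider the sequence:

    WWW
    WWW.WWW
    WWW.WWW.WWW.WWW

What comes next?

Each string is two copies of the previous one joined by '.'.
One more doubling of WWW.WWW.WWW.WWW gives the answer.

WWW.WWW.WWW.WWW.WWW.WWW.WWW.WWW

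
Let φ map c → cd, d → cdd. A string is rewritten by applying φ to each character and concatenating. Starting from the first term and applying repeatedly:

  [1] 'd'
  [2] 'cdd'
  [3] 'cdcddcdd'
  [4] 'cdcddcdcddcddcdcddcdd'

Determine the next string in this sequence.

Applying the rule to each of the 21 symbols of cdcddcdcddcddcdcddcdd gives the pieces cd cdd cd cdd cdd cd cdd cd cdd cdd cd cdd cdd cd cdd cd cdd cdd cd cdd cdd, which concatenate to the answer.

cdcddcdcddcddcdcddcdcddcddcdcddcddcdcddcdcddcddcdcddcdd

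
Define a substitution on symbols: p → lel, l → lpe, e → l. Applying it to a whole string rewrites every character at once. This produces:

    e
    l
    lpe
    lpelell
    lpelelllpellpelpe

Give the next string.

φ(lpelelllpellpelpe) expands symbol-by-symbol to lpe lel l lpe l lpe lpe lpe lel l lpe lpe lel l lpe lel l; joining the 17 pieces gives the next term.

lpelelllpellpelpelpelelllpelpelelllpelell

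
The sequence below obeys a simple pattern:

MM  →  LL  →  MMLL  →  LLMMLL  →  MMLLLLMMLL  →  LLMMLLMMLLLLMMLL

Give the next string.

MMLLLLMMLLLLMMLLMMLLLLMMLL

From term 3 onward, concatenate the second-to-last term with the last: MM·LL = MMLL, LL·MMLL = LLMMLL, …
So term 7 is MMLLLLMMLL·LLMMLLMMLLLLMMLL.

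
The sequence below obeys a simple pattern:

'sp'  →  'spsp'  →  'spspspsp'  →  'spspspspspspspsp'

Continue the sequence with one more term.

Every step duplicates the string.
One more doubling of spspspspspspspsp gives the answer.

spspspspspspspspspspspspspspspsp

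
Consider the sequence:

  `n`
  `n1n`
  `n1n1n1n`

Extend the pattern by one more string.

n1n1n1n1n1n1n1n

Each string is two copies of the previous one joined by '1'.
One more doubling of n1n1n1n gives the answer.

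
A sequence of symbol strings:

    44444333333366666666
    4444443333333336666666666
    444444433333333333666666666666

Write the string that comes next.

44444444333333333333366666666666666

Reading off run lengths: 4 runs 5, 6, 7; 3 runs 7, 9, 11; 6 runs 8, 10, 12 — each is linear in n, where the shown terms are n = 3, 4, 5.
At n = 6 the blocks have lengths 8, 13, 14.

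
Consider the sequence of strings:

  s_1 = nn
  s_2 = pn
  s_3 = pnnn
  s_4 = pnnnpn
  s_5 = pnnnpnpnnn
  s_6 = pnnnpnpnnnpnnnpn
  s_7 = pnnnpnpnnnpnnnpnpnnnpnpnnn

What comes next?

pnnnpnpnnnpnnnpnpnnnpnpnnnpnnnpnpnnnpnnnpn

Each term (from the third on) is the previous term followed by the one before it: term 3 = pn·nn = pnnn.
Continuing: pnnnpnpnnnpnnnpnpnnnpnpnnn · pnnnpnpnnnpnnnpn gives term 8.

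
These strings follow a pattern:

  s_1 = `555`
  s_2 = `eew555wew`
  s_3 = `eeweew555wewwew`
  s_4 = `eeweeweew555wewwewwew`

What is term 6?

eeweeweeweeweew555wewwewwewwewwew

Every step adds eew to the front and wew to the end of the previous string.
From eeweeweew555wewwewwew, 2 further steps: eeweeweew555wewwewwew → eeweeweeweew555wewwewwewwew → (answer).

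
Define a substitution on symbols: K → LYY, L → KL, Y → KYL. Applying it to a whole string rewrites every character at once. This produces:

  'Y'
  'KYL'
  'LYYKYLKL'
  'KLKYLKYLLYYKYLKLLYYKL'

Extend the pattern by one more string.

LYYKLLYYKYLKLLYYKYLKLKLKYLKYLLYYKYLKLLYYKLKLKYLKYLLYYKL

Applying the rule to each of the 21 symbols of KLKYLKYLLYYKYLKLLYYKL gives the pieces LYY KL LYY KYL KL LYY KYL KL KL KYL KYL LYY KYL KL LYY KL KL KYL KYL LYY KL, which concatenate to the answer.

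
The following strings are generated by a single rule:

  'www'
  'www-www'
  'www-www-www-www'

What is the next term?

www-www-www-www-www-www-www-www

Every step duplicates the string with '-' between the halves.
One more doubling of www-www-www-www gives the answer.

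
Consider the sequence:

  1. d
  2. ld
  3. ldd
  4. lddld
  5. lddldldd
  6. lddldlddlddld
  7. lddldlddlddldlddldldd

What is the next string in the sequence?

lddldlddlddldlddldlddlddldlddlddld

This is a Fibonacci-style word recurrence s(k) = s(k−1)·s(k−2): e.g. ld·d = ldd.
Continuing: lddldlddlddldlddldldd · lddldlddlddld gives term 8.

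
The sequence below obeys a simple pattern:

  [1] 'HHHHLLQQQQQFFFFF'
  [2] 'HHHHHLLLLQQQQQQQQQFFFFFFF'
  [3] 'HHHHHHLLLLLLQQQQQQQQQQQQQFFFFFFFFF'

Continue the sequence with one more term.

HHHHHHHLLLLLLLLQQQQQQQQQQQQQQQQQFFFFFFFFFFF

Reading off run lengths: H runs 4, 5, 6; L runs 2, 4, 6; Q runs 5, 9, 13; F runs 5, 7, 9 — each is linear in n (n = 1, 2, …).
At n = 4 the blocks have lengths 7, 8, 17, 11.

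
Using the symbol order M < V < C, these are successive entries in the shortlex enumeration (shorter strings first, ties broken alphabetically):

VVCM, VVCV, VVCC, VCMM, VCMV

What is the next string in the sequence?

VCMC

The successor of VCMV increments the rightmost position that isn't already C and resets every position after it to M.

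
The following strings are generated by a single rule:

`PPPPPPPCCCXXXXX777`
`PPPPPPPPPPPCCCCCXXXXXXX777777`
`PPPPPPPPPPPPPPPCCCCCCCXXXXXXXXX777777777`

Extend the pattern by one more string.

Reading off run lengths: P runs 7, 11, 15; C runs 3, 5, 7; X runs 5, 7, 9; 7 runs 3, 6, 9 — each is linear in n (n = 1, 2, …).
At n = 4 the blocks have lengths 19, 9, 11, 12.

PPPPPPPPPPPPPPPPPPPCCCCCCCCCXXXXXXXXXXX777777777777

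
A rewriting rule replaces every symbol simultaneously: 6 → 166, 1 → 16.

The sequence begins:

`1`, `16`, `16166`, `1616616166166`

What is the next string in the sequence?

Rewriting the 13 symbols of 1616616166166 one by one yields 16 166 16 166 166 16 166 16 166 166 16 166 166; concatenated:

1616616166166161661616616616166166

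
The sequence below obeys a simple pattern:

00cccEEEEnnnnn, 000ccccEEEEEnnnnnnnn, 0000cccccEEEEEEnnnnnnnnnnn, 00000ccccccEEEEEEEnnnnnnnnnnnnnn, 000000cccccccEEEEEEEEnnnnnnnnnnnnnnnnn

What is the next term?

0000000ccccccccEEEEEEEEEnnnnnnnnnnnnnnnnnnnn

Term n consists of n 0's, followed by n+1 c's, followed by n+2 E's, followed by 3n-1 n's, where the shown terms are n = 2, 3, 4, 5, 6.
Setting n = 7 gives 7, 8, 9, 20 characters in each block.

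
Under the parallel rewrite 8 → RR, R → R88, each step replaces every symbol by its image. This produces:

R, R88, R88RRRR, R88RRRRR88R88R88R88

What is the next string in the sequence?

Applying the rule to each of the 19 symbols of R88RRRRR88R88R88R88 gives the pieces R88 RR RR R88 R88 R88 R88 R88 RR RR R88 RR RR R88 RR RR R88 RR RR, which concatenate to the answer.

R88RRRRR88R88R88R88R88RRRRR88RRRRR88RRRRR88RRRR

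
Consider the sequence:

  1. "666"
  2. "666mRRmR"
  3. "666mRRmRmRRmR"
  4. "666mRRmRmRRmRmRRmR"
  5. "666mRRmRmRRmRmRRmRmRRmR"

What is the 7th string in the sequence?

Every step adds mRRmR to the end: s(k+1) = s(k)·mRRmR.
From 666mRRmRmRRmRmRRmRmRRmR, 2 further steps: 666mRRmRmRRmRmRRmRmRRmR → 666mRRmRmRRmRmRRmRmRRmRmRRmR → (answer).

666mRRmRmRRmRmRRmRmRRmRmRRmRmRRmR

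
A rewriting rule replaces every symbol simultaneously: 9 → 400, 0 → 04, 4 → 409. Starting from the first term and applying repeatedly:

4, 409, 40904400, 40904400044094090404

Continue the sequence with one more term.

Replace each of the 20 characters of 40904400044094090404 in place — 409 04 400 04 409 409 04 04 04 409 409 04 400 409 04 400 04 409 04 409 — and concatenate.

409044000440940904040440940904400409044000440904409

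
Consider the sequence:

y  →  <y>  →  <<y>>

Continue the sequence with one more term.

s(k+1) = <·s(k)·>, so each term gains < as a prefix and > as a suffix.
Applying this once more to <<y>>:

<<<y>>>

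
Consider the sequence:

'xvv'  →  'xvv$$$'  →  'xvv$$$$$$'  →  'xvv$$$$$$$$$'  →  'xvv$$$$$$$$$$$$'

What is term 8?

xvv$$$$$$$$$$$$$$$$$$$$$

The strings grow by a fixed suffix $$$ each time.
From xvv$$$$$$$$$$$$, 3 further steps: xvv$$$$$$$$$$$$ → xvv$$$$$$$$$$$$$$$ → xvv$$$$$$$$$$$$$$$$$$ → (answer).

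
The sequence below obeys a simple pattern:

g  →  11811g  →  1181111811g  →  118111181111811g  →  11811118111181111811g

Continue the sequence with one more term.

Each term is the previous one with 11811 prepended.
One more step from 11811118111181111811g gives the answer.

1181111811118111181111811g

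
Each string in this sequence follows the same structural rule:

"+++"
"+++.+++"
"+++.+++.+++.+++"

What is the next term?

+++.+++.+++.+++.+++.+++.+++.+++

Each string is two copies of the previous one joined by '.'.
So the next term is two copies of +++.+++.+++.+++ with '.' between the halves.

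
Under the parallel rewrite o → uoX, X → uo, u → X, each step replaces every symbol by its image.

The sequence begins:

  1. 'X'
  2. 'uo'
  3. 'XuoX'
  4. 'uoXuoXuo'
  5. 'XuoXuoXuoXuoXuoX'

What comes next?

uoXuoXuoXuoXuoXuoXuoXuoXuoXuoXuo

Replace each of the 16 characters of XuoXuoXuoXuoXuoX in place — uo X uoX uo X uoX uo X uoX uo X uoX uo X uoX uo — and concatenate.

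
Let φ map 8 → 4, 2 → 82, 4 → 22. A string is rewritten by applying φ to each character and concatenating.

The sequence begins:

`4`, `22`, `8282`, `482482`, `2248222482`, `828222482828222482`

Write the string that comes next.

Rewriting the 18 symbols of 828222482828222482 one by one yields 4 82 4 82 82 82 22 4 82 4 82 4 82 82 82 22 4 82; concatenated:

482482828222482482482828222482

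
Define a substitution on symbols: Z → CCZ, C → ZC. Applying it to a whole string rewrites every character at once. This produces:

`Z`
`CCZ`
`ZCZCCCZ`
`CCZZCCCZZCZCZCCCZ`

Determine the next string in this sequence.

Rewriting the 17 symbols of CCZZCCCZZCZCZCCCZ one by one yields ZC ZC CCZ CCZ ZC ZC ZC CCZ CCZ ZC CCZ ZC CCZ ZC ZC ZC CCZ; concatenated:

ZCZCCCZCCZZCZCZCCCZCCZZCCCZZCCCZZCZCZCCCZ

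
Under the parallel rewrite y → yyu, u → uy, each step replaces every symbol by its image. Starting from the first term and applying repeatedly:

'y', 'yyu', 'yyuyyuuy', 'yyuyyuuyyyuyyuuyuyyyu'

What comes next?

yyuyyuuyyyuyyuuyuyyyuyyuyyuuyyyuyyuuyuyyyuuyyyuyyuyyuuy

φ(yyuyyuuyyyuyyuuyuyyyu) expands symbol-by-symbol to yyu yyu uy yyu yyu uy uy yyu yyu yyu uy yyu yyu uy uy yyu uy yyu yyu yyu uy; joining the 21 pieces gives the next term.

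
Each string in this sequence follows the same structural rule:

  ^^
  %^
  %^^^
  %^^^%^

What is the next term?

From term 3 onward, concatenate the last term with the second-to-last: %^·^^ = %^^^, %^^^·%^ = %^^^%^, …
So term 5 is %^^^%^·%^^^.

%^^^%^%^^^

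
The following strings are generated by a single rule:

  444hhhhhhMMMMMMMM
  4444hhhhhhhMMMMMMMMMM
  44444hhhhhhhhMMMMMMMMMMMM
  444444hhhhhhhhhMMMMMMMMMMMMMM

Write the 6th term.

Term n consists of n 4's, followed by n+3 h's, followed by 2n+2 M's, where the shown terms are n = 3, 4, 5, 6.
Setting n = 8 gives 8, 11, 18 characters in each block.

44444444hhhhhhhhhhhMMMMMMMMMMMMMMMMMM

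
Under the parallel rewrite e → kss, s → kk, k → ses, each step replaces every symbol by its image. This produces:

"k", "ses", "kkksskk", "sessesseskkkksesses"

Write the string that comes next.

Rewriting the 19 symbols of sessesseskkkksesses one by one yields kk kss kk kk kss kk kk kss kk ses ses ses ses kk kss kk kk kss kk; concatenated:

kkksskkkkksskkkkksskksessessesseskkksskkkkksskk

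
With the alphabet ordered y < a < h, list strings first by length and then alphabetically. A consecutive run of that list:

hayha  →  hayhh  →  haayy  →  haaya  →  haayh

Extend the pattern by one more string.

haaay

The successor of haayh increments the rightmost position that isn't already h and resets every position after it to y.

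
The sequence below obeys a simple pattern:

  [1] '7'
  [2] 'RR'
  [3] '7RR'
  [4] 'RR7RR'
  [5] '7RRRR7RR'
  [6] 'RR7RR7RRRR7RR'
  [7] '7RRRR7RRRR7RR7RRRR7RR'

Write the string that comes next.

From term 3 onward, concatenate the second-to-last term with the last: 7·RR = 7RR, RR·7RR = RR7RR, …
So term 8 is RR7RR7RRRR7RR·7RRRR7RRRR7RR7RRRR7RR.

RR7RR7RRRR7RR7RRRR7RRRR7RR7RRRR7RR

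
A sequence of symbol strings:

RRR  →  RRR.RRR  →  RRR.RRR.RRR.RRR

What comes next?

Each string is two copies of the previous one joined by '.'.
Doubling RRR.RRR.RRR.RRR with '.' between the halves:

RRR.RRR.RRR.RRR.RRR.RRR.RRR.RRR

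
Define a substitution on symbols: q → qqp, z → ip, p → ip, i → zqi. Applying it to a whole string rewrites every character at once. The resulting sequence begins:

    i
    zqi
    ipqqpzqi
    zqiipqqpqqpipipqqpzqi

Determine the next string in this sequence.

Rewriting the 21 symbols of zqiipqqpqqpipipqqpzqi one by one yields ip qqp zqi zqi ip qqp qqp ip qqp qqp ip zqi ip zqi ip qqp qqp ip ip qqp zqi; concatenated:

ipqqpzqizqiipqqpqqpipqqpqqpipzqiipzqiipqqpqqpipipqqpzqi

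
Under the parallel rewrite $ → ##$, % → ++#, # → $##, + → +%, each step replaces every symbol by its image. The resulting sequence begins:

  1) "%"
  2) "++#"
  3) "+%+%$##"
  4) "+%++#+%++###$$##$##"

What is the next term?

+%++#+%+%$##+%++#+%+%$##$##$####$##$$##$####$$##$##

Applying the rule to each of the 19 symbols of +%++#+%++###$$##$## gives the pieces +% ++# +% +% $## +% ++# +% +% $## $## $## ##$ ##$ $## $## ##$ $## $##, which concatenate to the answer.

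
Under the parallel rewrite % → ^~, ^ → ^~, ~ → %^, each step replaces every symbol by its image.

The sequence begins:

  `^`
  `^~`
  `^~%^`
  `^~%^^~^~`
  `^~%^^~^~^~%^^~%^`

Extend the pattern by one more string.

^~%^^~^~^~%^^~%^^~%^^~^~^~%^^~^~

Applying the rule to each of the 16 symbols of ^~%^^~^~^~%^^~%^ gives the pieces ^~ %^ ^~ ^~ ^~ %^ ^~ %^ ^~ %^ ^~ ^~ ^~ %^ ^~ ^~, which concatenate to the answer.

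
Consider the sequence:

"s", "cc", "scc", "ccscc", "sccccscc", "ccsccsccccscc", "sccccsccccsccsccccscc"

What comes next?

ccsccsccccsccsccccsccccsccsccccscc

From term 3 onward, concatenate the second-to-last term with the last: s·cc = scc, cc·scc = ccscc, …
Continuing: ccsccsccccscc · sccccsccccsccsccccscc gives term 8.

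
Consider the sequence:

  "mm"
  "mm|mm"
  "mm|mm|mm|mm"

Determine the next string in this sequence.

mm|mm|mm|mm|mm|mm|mm|mm

Each string is two copies of the previous one joined by '|'.
So the next term is two copies of mm|mm|mm|mm with '|' between the halves.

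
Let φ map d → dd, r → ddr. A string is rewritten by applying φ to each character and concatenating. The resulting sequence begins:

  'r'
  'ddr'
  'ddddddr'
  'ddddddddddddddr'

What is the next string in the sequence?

ddddddddddddddddddddddddddddddr

Replace each of the 15 characters of ddddddddddddddr in place — dd dd dd dd dd dd dd dd dd dd dd dd dd dd ddr — and concatenate.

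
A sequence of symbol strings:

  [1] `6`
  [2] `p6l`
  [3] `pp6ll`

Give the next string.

ppp6lll

s(k+1) = p·s(k)·l, so each term gains p as a prefix and l as a suffix.
One more step from pp6ll gives the answer.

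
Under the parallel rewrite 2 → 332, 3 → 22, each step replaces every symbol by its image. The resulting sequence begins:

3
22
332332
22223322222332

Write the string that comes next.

33233233233222223323323323323322222332

φ(22223322222332) expands symbol-by-symbol to 332 332 332 332 22 22 332 332 332 332 332 22 22 332; joining the 14 pieces gives the next term.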